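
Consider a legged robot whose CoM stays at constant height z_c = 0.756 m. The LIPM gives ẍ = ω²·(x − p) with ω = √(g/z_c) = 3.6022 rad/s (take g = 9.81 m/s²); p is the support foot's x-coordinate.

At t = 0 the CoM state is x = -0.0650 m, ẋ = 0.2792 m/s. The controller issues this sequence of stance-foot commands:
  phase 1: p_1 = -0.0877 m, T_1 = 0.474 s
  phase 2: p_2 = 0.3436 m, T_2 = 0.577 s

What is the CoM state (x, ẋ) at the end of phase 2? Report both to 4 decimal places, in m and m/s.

phase 1: p=-0.0877, T=0.474, ωT=1.707443, cosh=2.848085, sinh=2.666756; start (x,ẋ)=(-0.065000, 0.279200) → end (x,ẋ)=(0.183647, 1.013246)
phase 2: p=0.3436, T=0.577, ωT=2.078469, cosh=4.058674, sinh=3.933553; start (x,ẋ)=(0.183647, 1.013246) → end (x,ẋ)=(0.800853, 1.845989)

x = 0.8009, ẋ = 1.8460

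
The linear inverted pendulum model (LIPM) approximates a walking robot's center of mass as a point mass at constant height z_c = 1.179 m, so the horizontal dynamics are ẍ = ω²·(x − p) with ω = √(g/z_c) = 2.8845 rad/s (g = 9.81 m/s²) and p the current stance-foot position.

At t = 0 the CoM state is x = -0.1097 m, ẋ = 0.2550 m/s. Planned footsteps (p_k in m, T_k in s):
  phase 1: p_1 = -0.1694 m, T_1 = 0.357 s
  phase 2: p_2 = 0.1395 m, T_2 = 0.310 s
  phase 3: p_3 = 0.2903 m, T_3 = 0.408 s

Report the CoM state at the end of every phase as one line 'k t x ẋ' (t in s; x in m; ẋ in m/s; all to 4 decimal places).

1 0.3570 0.0329 0.6130
2 0.6670 0.2037 0.5615
3 1.0750 0.4222 0.6306

phase 1: p=-0.1694, T=0.357, ωT=1.029767, cosh=1.578751, sinh=1.221661; start (x,ẋ)=(-0.109700, 0.255000) → end (x,ẋ)=(0.032851, 0.612957)
phase 2: p=0.1395, T=0.310, ωT=0.894195, cosh=1.427152, sinh=1.018215; start (x,ẋ)=(0.032851, 0.612957) → end (x,ẋ)=(0.203666, 0.561549)
phase 3: p=0.2903, T=0.408, ωT=1.176876, cosh=1.776232, sinh=1.467992; start (x,ẋ)=(0.203666, 0.561549) → end (x,ẋ)=(0.422204, 0.630597)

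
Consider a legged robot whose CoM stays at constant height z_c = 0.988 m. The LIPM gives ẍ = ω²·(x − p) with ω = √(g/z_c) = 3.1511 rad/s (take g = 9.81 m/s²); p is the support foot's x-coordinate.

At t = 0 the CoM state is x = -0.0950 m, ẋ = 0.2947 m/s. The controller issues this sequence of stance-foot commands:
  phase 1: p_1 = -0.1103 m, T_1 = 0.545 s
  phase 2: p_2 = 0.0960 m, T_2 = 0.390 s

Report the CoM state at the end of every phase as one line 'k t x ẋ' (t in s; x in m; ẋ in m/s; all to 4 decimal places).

phase 1: p=-0.1103, T=0.545, ωT=1.717350, cosh=2.874644, sinh=2.695102; start (x,ẋ)=(-0.095000, 0.294700) → end (x,ẋ)=(0.185736, 0.977093)
phase 2: p=0.0960, T=0.390, ωT=1.228929, cosh=1.855087, sinh=1.562481; start (x,ẋ)=(0.185736, 0.977093) → end (x,ẋ)=(0.746962, 2.254410)

1 0.5450 0.1857 0.9771
2 0.9350 0.7470 2.2544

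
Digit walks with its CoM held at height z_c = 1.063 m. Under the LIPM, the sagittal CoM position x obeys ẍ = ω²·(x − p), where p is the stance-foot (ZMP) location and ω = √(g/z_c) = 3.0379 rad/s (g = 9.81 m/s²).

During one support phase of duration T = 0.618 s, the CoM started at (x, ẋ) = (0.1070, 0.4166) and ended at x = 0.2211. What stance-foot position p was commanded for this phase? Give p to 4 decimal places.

p = 0.2450

ωT = 3.0379·0.618 = 1.877422; cosh(ωT) = 3.344808, sinh(ωT) = 3.191825
x(T) = p + (x₀−p)·cosh(ωT) + (ẋ₀/ω)·sinh(ωT) ⇒ p·(1 − cosh) = x(T) − x₀·cosh − (ẋ₀/ω)·sinh
numerator   = 0.2211 − (0.1070)·3.344808 − (0.4166/3.0379)·3.191825 = -0.574503
denominator = 1 − 3.344808 = -2.344808
p = -0.574503 / -2.344808 = 0.2450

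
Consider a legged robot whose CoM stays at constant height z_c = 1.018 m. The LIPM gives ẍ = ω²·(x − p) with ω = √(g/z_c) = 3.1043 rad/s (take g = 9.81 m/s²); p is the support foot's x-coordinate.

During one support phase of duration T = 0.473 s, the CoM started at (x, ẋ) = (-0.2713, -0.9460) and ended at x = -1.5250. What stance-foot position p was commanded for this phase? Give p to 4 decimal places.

ωT = 3.1043·0.473 = 1.468334; cosh(ωT) = 2.286152, sinh(ωT) = 2.055843
x(T) = p + (x₀−p)·cosh(ωT) + (ẋ₀/ω)·sinh(ωT) ⇒ p·(1 − cosh) = x(T) − x₀·cosh − (ẋ₀/ω)·sinh
numerator   = -1.5250 − (-0.2713)·2.286152 − (-0.9460/3.1043)·2.055843 = -0.278272
denominator = 1 − 2.286152 = -1.286152
p = -0.278272 / -1.286152 = 0.2164

p = 0.2164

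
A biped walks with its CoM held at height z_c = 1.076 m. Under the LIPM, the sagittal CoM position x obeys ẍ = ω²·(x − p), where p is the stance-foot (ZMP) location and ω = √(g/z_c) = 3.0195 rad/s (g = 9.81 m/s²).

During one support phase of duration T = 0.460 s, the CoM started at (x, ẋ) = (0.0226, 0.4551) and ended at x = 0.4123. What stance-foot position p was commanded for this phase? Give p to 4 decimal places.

p = -0.0714

ωT = 3.0195·0.460 = 1.388970; cosh(ωT) = 2.130024, sinh(ωT) = 1.880692
x(T) = p + (x₀−p)·cosh(ωT) + (ẋ₀/ω)·sinh(ωT) ⇒ p·(1 − cosh) = x(T) − x₀·cosh − (ẋ₀/ω)·sinh
numerator   = 0.4123 − (0.0226)·2.130024 − (0.4551/3.0195)·1.880692 = 0.080703
denominator = 1 − 2.130024 = -1.130024
p = 0.080703 / -1.130024 = -0.0714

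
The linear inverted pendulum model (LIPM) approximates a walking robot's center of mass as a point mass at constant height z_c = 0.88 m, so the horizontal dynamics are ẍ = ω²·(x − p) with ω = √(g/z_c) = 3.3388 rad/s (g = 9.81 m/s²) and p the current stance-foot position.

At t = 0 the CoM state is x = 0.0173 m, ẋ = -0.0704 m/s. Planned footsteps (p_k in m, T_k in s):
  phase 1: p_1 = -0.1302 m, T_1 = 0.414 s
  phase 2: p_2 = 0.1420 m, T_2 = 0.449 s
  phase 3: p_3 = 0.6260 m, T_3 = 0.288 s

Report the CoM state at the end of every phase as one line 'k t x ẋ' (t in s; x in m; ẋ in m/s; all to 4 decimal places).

phase 1: p=-0.1302, T=0.414, ωT=1.382263, cosh=2.117459, sinh=1.866449; start (x,ẋ)=(0.017300, -0.070400) → end (x,ẋ)=(0.142770, 0.770107)
phase 2: p=0.1420, T=0.449, ωT=1.499121, cosh=2.350539, sinh=2.127213; start (x,ẋ)=(0.142770, 0.770107) → end (x,ẋ)=(0.634460, 1.815637)
phase 3: p=0.6260, T=0.288, ωT=0.961574, cosh=1.499051, sinh=1.116761; start (x,ẋ)=(0.634460, 1.815637) → end (x,ẋ)=(1.245976, 2.753278)

1 0.4140 0.1428 0.7701
2 0.8630 0.6345 1.8156
3 1.1510 1.2460 2.7533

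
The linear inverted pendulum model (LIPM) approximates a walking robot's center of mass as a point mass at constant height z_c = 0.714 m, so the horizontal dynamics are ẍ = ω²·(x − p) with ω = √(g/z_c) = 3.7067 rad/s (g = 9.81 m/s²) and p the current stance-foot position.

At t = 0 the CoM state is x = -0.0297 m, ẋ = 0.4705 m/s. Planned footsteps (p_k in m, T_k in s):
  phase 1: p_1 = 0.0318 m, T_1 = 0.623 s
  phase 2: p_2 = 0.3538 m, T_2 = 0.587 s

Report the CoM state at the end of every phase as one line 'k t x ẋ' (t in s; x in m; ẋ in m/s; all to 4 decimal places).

1 0.6230 0.3518 1.2555
2 1.2100 1.8176 5.5693

phase 1: p=0.0318, T=0.623, ωT=2.309274, cosh=5.083224, sinh=4.983890; start (x,ẋ)=(-0.029700, 0.470500) → end (x,ẋ)=(0.351798, 1.255519)
phase 2: p=0.3538, T=0.587, ωT=2.175833, cosh=4.461517, sinh=4.348003; start (x,ẋ)=(0.351798, 1.255519) → end (x,ẋ)=(1.817609, 5.569260)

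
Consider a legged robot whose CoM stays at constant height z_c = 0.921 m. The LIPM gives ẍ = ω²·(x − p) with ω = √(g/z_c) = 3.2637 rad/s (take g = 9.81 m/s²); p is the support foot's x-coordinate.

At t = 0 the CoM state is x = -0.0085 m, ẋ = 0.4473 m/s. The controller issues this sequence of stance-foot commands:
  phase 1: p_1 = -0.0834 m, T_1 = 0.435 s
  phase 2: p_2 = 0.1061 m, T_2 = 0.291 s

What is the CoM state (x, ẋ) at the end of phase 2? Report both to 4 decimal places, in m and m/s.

x = 0.9547, ẋ = 3.0276

phase 1: p=-0.0834, T=0.435, ωT=1.419709, cosh=2.188852, sinh=1.947067; start (x,ẋ)=(-0.008500, 0.447300) → end (x,ẋ)=(0.347396, 1.455036)
phase 2: p=0.1061, T=0.291, ωT=0.949737, cosh=1.485936, sinh=1.099093; start (x,ẋ)=(0.347396, 1.455036) → end (x,ẋ)=(0.954653, 3.027647)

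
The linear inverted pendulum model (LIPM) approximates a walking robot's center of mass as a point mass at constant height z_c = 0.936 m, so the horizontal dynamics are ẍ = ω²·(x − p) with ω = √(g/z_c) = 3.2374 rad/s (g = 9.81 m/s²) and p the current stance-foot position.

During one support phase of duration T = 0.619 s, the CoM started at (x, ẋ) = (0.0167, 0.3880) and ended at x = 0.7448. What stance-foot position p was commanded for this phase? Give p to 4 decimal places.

ωT = 3.2374·0.619 = 2.003951; cosh(ωT) = 3.776553, sinh(ωT) = 3.641752
x(T) = p + (x₀−p)·cosh(ωT) + (ẋ₀/ω)·sinh(ωT) ⇒ p·(1 − cosh) = x(T) − x₀·cosh − (ẋ₀/ω)·sinh
numerator   = 0.7448 − (0.0167)·3.776553 − (0.3880/3.2374)·3.641752 = 0.245270
denominator = 1 − 3.776553 = -2.776553
p = 0.245270 / -2.776553 = -0.0883

p = -0.0883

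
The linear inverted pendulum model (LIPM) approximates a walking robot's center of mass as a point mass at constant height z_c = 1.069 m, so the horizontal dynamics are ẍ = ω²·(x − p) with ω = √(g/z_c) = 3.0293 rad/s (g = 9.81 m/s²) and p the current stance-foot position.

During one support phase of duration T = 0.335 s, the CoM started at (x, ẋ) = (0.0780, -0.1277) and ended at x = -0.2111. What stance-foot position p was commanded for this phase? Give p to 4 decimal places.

ωT = 3.0293·0.335 = 1.014816; cosh(ωT) = 1.560662, sinh(ωT) = 1.198193
x(T) = p + (x₀−p)·cosh(ωT) + (ẋ₀/ω)·sinh(ωT) ⇒ p·(1 − cosh) = x(T) − x₀·cosh − (ẋ₀/ω)·sinh
numerator   = -0.2111 − (0.0780)·1.560662 − (-0.1277/3.0293)·1.198193 = -0.282322
denominator = 1 − 1.560662 = -0.560662
p = -0.282322 / -0.560662 = 0.5036

p = 0.5036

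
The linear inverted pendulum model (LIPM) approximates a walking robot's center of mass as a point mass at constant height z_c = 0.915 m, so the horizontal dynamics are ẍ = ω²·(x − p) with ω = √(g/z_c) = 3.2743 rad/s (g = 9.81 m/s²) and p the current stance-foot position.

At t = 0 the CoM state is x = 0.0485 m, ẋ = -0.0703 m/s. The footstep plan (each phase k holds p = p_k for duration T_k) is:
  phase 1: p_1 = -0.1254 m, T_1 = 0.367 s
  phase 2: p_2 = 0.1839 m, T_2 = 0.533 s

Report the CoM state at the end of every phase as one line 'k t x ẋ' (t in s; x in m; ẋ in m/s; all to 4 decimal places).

1 0.3670 0.1574 0.7337
2 0.9000 0.7279 1.9246

phase 1: p=-0.1254, T=0.367, ωT=1.201668, cosh=1.813176, sinh=1.512484; start (x,ẋ)=(0.048500, -0.070300) → end (x,ẋ)=(0.157438, 0.733743)
phase 2: p=0.1839, T=0.533, ωT=1.745202, cosh=2.950834, sinh=2.776224; start (x,ẋ)=(0.157438, 0.733743) → end (x,ẋ)=(0.727943, 1.924609)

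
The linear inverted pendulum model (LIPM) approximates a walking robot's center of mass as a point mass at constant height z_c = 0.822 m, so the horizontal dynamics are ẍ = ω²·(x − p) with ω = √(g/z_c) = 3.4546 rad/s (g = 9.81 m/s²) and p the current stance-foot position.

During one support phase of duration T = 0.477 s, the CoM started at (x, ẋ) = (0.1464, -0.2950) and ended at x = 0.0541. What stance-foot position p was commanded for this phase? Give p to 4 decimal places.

p = 0.0748

ωT = 3.4546·0.477 = 1.647844; cosh(ωT) = 2.694116, sinh(ωT) = 2.501651
x(T) = p + (x₀−p)·cosh(ωT) + (ẋ₀/ω)·sinh(ωT) ⇒ p·(1 − cosh) = x(T) − x₀·cosh − (ẋ₀/ω)·sinh
numerator   = 0.0541 − (0.1464)·2.694116 − (-0.2950/3.4546)·2.501651 = -0.126694
denominator = 1 − 2.694116 = -1.694116
p = -0.126694 / -1.694116 = 0.0748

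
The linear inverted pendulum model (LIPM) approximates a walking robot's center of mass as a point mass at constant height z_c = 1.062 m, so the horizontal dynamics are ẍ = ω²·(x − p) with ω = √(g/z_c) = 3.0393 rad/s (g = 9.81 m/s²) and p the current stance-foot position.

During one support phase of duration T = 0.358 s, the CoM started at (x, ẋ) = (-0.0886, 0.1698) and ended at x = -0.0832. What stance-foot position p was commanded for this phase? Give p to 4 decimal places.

ωT = 3.0393·0.358 = 1.088069; cosh(ωT) = 1.652702, sinh(ωT) = 1.315836
x(T) = p + (x₀−p)·cosh(ωT) + (ẋ₀/ω)·sinh(ωT) ⇒ p·(1 − cosh) = x(T) − x₀·cosh − (ẋ₀/ω)·sinh
numerator   = -0.0832 − (-0.0886)·1.652702 − (0.1698/3.0393)·1.315836 = -0.010284
denominator = 1 − 1.652702 = -0.652702
p = -0.010284 / -0.652702 = 0.0158

p = 0.0158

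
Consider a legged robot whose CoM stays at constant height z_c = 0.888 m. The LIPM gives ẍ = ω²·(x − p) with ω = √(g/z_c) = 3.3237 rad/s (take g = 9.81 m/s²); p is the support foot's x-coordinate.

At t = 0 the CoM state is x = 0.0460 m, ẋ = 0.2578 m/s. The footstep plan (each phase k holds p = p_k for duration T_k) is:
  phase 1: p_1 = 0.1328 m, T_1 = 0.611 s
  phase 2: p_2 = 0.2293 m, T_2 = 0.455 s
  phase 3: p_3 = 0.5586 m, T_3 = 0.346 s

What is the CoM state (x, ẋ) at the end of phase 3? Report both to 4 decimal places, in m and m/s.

phase 1: p=0.1328, T=0.611, ωT=2.030781, cosh=3.875633, sinh=3.744400; start (x,ẋ)=(0.046000, 0.257800) → end (x,ẋ)=(0.086826, -0.081111)
phase 2: p=0.2293, T=0.455, ωT=1.512284, cosh=2.378743, sinh=2.158337; start (x,ẋ)=(0.086826, -0.081111) → end (x,ẋ)=(-0.162280, -1.215000)
phase 3: p=0.5586, T=0.346, ωT=1.150000, cosh=1.737415, sinh=1.420778; start (x,ẋ)=(-0.162280, -1.215000) → end (x,ẋ)=(-1.213242, -5.515126)

x = -1.2132, ẋ = -5.5151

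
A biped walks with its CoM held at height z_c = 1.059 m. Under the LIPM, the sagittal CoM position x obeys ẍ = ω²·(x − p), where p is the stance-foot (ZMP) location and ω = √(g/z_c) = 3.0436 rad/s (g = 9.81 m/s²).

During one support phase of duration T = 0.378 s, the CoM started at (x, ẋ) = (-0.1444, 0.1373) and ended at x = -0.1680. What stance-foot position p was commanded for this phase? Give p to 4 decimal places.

p = -0.0255

ωT = 3.0436·0.378 = 1.150481; cosh(ωT) = 1.738098, sinh(ωT) = 1.421614
x(T) = p + (x₀−p)·cosh(ωT) + (ẋ₀/ω)·sinh(ωT) ⇒ p·(1 − cosh) = x(T) − x₀·cosh − (ẋ₀/ω)·sinh
numerator   = -0.1680 − (-0.1444)·1.738098 − (0.1373/3.0436)·1.421614 = 0.018851
denominator = 1 − 1.738098 = -0.738098
p = 0.018851 / -0.738098 = -0.0255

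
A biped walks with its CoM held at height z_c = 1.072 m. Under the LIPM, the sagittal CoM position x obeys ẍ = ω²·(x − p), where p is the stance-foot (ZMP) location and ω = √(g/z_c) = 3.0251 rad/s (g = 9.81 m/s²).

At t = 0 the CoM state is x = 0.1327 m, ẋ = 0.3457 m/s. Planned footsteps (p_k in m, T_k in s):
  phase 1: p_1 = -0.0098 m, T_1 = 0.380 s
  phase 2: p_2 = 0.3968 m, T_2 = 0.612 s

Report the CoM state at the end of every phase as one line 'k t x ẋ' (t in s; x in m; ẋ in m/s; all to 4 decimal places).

1 0.3800 0.4000 1.2125
2 0.9920 1.6519 3.9858

phase 1: p=-0.0098, T=0.380, ωT=1.149538, cosh=1.736759, sinh=1.419976; start (x,ẋ)=(0.132700, 0.345700) → end (x,ẋ)=(0.399959, 1.212516)
phase 2: p=0.3968, T=0.612, ωT=1.851361, cosh=3.262753, sinh=3.105730; start (x,ẋ)=(0.399959, 1.212516) → end (x,ẋ)=(1.651941, 3.985818)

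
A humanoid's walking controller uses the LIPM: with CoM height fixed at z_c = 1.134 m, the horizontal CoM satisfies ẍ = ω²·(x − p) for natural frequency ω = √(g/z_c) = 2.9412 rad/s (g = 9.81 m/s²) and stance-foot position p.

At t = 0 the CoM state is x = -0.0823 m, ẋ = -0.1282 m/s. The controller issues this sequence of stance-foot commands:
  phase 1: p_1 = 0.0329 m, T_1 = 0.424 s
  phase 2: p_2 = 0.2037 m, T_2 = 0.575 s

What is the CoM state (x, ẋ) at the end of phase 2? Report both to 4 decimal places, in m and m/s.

x = -1.7765, ẋ = -5.7204

phase 1: p=0.0329, T=0.424, ωT=1.247069, cosh=1.883736, sinh=1.596391; start (x,ẋ)=(-0.082300, -0.128200) → end (x,ẋ)=(-0.253689, -0.782394)
phase 2: p=0.2037, T=0.575, ωT=1.691190, cosh=2.805117, sinh=2.620817; start (x,ẋ)=(-0.253689, -0.782394) → end (x,ẋ)=(-1.776499, -5.720422)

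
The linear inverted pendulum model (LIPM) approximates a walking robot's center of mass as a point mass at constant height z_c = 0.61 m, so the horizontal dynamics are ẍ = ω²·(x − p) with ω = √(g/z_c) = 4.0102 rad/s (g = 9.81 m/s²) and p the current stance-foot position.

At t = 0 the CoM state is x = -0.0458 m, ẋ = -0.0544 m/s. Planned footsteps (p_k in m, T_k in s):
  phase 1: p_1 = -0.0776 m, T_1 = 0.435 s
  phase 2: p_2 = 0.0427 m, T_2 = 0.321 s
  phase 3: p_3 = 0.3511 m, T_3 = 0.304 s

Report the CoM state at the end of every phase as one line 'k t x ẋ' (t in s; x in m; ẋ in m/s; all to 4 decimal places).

phase 1: p=-0.0776, T=0.435, ωT=1.744437, cosh=2.948711, sinh=2.773968; start (x,ẋ)=(-0.045800, -0.054400) → end (x,ẋ)=(-0.021461, 0.193339)
phase 2: p=0.0427, T=0.321, ωT=1.287274, cosh=1.949460, sinh=1.673438; start (x,ẋ)=(-0.021461, 0.193339) → end (x,ẋ)=(-0.001700, -0.053667)
phase 3: p=0.3511, T=0.304, ωT=1.219101, cosh=1.839820, sinh=1.544324; start (x,ẋ)=(-0.001700, -0.053667) → end (x,ẋ)=(-0.318655, -2.283645)

1 0.4350 -0.0215 0.1933
2 0.7560 -0.0017 -0.0537
3 1.0600 -0.3187 -2.2836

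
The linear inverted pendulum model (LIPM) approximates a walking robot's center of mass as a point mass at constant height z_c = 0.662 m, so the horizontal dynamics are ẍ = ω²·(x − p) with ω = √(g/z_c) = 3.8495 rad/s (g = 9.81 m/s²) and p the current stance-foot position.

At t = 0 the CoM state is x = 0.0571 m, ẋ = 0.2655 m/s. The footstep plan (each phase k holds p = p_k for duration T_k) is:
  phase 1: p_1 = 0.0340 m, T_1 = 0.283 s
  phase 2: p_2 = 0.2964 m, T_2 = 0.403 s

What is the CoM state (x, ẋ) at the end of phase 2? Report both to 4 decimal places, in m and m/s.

x = 0.2936, ẋ = 0.2158

phase 1: p=0.0340, T=0.283, ωT=1.089408, cosh=1.654465, sinh=1.318050; start (x,ẋ)=(0.057100, 0.265500) → end (x,ẋ)=(0.163124, 0.556466)
phase 2: p=0.2964, T=0.403, ωT=1.551349, cosh=2.464895, sinh=2.252933; start (x,ẋ)=(0.163124, 0.556466) → end (x,ẋ)=(0.293562, 0.215773)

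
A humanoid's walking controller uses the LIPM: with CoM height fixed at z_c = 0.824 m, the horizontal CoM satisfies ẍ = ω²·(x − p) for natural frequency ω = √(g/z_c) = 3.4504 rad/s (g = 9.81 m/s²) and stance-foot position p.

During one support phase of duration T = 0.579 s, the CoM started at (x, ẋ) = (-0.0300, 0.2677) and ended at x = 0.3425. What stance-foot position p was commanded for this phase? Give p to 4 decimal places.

ωT = 3.4504·0.579 = 1.997782; cosh(ωT) = 3.754159, sinh(ωT) = 3.618523
x(T) = p + (x₀−p)·cosh(ωT) + (ẋ₀/ω)·sinh(ωT) ⇒ p·(1 − cosh) = x(T) − x₀·cosh − (ẋ₀/ω)·sinh
numerator   = 0.3425 − (-0.0300)·3.754159 − (0.2677/3.4504)·3.618523 = 0.174381
denominator = 1 − 3.754159 = -2.754159
p = 0.174381 / -2.754159 = -0.0633

p = -0.0633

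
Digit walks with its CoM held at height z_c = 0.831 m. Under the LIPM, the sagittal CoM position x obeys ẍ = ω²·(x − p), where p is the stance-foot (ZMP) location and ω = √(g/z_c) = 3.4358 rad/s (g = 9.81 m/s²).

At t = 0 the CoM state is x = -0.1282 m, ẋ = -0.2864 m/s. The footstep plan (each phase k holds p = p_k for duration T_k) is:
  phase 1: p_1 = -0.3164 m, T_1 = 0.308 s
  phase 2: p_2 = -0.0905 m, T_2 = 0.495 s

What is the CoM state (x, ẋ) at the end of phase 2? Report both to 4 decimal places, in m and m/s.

phase 1: p=-0.3164, T=0.308, ωT=1.058226, cosh=1.614164, sinh=1.267093; start (x,ẋ)=(-0.128200, -0.286400) → end (x,ẋ)=(-0.118236, 0.357028)
phase 2: p=-0.0905, T=0.495, ωT=1.700721, cosh=2.830224, sinh=2.647672; start (x,ẋ)=(-0.118236, 0.357028) → end (x,ẋ)=(0.106131, 0.758156)

x = 0.1061, ẋ = 0.7582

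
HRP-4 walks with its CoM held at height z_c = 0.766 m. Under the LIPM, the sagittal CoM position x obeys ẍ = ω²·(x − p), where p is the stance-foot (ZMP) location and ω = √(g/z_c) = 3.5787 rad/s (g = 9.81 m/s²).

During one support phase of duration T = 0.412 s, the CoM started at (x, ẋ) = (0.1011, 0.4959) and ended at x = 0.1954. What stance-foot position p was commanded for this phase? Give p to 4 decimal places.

p = 0.2493

ωT = 3.5787·0.412 = 1.474424; cosh(ωT) = 2.298715, sinh(ωT) = 2.069805
x(T) = p + (x₀−p)·cosh(ωT) + (ẋ₀/ω)·sinh(ωT) ⇒ p·(1 − cosh) = x(T) − x₀·cosh − (ẋ₀/ω)·sinh
numerator   = 0.1954 − (0.1011)·2.298715 − (0.4959/3.5787)·2.069805 = -0.323813
denominator = 1 − 2.298715 = -1.298715
p = -0.323813 / -1.298715 = 0.2493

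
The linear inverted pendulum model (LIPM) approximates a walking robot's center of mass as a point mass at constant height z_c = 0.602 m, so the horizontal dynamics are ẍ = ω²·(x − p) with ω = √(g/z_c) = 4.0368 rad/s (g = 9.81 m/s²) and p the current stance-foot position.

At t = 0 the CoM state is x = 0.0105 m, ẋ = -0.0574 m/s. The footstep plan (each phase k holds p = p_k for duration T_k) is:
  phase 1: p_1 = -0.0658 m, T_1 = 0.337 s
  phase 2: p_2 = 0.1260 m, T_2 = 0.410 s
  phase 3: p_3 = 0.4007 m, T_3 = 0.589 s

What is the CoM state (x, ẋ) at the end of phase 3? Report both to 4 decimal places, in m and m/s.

x = 0.3212, ẋ = -0.2058

phase 1: p=-0.0658, T=0.337, ωT=1.360402, cosh=2.077158, sinh=1.820600; start (x,ẋ)=(0.010500, -0.057400) → end (x,ẋ)=(0.066800, 0.441530)
phase 2: p=0.1260, T=0.410, ωT=1.655088, cosh=2.712308, sinh=2.521233; start (x,ẋ)=(0.066800, 0.441530) → end (x,ẋ)=(0.241194, 0.595043)
phase 3: p=0.4007, T=0.589, ωT=2.377675, cosh=5.436289, sinh=5.343523; start (x,ẋ)=(0.241194, 0.595043) → end (x,ẋ)=(0.321237, -0.205844)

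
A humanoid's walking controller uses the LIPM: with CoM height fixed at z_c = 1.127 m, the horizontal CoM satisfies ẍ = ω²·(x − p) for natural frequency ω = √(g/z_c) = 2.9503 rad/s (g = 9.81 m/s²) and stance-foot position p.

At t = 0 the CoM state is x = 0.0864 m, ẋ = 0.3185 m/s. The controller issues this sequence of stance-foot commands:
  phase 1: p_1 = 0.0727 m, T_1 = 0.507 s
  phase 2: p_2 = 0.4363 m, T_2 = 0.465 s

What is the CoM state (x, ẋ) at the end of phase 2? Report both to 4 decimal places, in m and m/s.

x = 0.7411, ẋ = 1.1870

phase 1: p=0.0727, T=0.507, ωT=1.495802, cosh=2.343492, sinh=2.119423; start (x,ẋ)=(0.086400, 0.318500) → end (x,ẋ)=(0.333608, 0.832067)
phase 2: p=0.4363, T=0.465, ωT=1.371889, cosh=2.098210, sinh=1.844583; start (x,ẋ)=(0.333608, 0.832067) → end (x,ẋ)=(0.741056, 1.186997)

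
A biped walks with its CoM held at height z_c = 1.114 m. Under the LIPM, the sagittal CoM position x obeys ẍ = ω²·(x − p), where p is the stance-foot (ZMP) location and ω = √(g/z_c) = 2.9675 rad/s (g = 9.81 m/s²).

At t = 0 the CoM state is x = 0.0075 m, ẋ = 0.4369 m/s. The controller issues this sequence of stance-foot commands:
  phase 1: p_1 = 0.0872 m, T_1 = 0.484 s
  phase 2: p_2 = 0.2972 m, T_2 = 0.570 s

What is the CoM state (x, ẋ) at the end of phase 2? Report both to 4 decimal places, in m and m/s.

phase 1: p=0.0872, T=0.484, ωT=1.436270, cosh=2.221398, sinh=1.983584; start (x,ẋ)=(0.007500, 0.436900) → end (x,ẋ)=(0.202194, 0.501392)
phase 2: p=0.2972, T=0.570, ωT=1.691475, cosh=2.805864, sinh=2.621616; start (x,ẋ)=(0.202194, 0.501392) → end (x,ẋ)=(0.473578, 0.667726)

x = 0.4736, ẋ = 0.6677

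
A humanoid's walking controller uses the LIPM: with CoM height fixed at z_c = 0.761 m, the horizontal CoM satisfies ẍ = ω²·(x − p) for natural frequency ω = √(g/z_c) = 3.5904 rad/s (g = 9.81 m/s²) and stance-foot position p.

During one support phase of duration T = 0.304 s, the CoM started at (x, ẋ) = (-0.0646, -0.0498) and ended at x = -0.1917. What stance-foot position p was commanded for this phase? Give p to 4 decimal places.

p = 0.1009

ωT = 3.5904·0.304 = 1.091482; cosh(ωT) = 1.657201, sinh(ωT) = 1.321483
x(T) = p + (x₀−p)·cosh(ωT) + (ẋ₀/ω)·sinh(ωT) ⇒ p·(1 − cosh) = x(T) − x₀·cosh − (ẋ₀/ω)·sinh
numerator   = -0.1917 − (-0.0646)·1.657201 − (-0.0498/3.5904)·1.321483 = -0.066315
denominator = 1 − 1.657201 = -0.657201
p = -0.066315 / -0.657201 = 0.1009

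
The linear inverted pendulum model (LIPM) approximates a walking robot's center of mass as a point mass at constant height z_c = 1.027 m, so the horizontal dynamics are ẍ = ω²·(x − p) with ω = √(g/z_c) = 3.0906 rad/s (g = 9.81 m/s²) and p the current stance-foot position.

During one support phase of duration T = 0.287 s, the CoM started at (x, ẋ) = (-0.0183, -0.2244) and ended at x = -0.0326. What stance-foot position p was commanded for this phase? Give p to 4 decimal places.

ωT = 3.0906·0.287 = 0.887002; cosh(ωT) = 1.419865, sinh(ωT) = 1.007976
x(T) = p + (x₀−p)·cosh(ωT) + (ẋ₀/ω)·sinh(ωT) ⇒ p·(1 − cosh) = x(T) − x₀·cosh − (ẋ₀/ω)·sinh
numerator   = -0.0326 − (-0.0183)·1.419865 − (-0.2244/3.0906)·1.007976 = 0.066570
denominator = 1 − 1.419865 = -0.419865
p = 0.066570 / -0.419865 = -0.1586

p = -0.1586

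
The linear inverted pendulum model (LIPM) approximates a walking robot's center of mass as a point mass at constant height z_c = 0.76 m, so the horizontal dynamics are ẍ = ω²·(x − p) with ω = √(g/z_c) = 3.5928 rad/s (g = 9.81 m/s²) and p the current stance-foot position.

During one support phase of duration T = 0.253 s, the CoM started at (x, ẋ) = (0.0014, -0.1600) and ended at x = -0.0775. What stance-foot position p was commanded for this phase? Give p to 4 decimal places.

ωT = 3.5928·0.253 = 0.908978; cosh(ωT) = 1.442361, sinh(ωT) = 1.039425
x(T) = p + (x₀−p)·cosh(ωT) + (ẋ₀/ω)·sinh(ωT) ⇒ p·(1 − cosh) = x(T) − x₀·cosh − (ẋ₀/ω)·sinh
numerator   = -0.0775 − (0.0014)·1.442361 − (-0.1600/3.5928)·1.039425 = -0.033230
denominator = 1 − 1.442361 = -0.442361
p = -0.033230 / -0.442361 = 0.0751

p = 0.0751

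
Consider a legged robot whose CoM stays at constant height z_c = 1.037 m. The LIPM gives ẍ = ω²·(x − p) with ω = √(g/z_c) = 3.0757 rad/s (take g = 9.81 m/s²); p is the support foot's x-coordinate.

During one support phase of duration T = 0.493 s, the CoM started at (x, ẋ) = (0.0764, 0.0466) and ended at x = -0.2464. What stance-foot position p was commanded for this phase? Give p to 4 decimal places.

p = 0.3327

ωT = 3.0757·0.493 = 1.516320; cosh(ωT) = 2.387474, sinh(ωT) = 2.167956
x(T) = p + (x₀−p)·cosh(ωT) + (ẋ₀/ω)·sinh(ωT) ⇒ p·(1 − cosh) = x(T) − x₀·cosh − (ẋ₀/ω)·sinh
numerator   = -0.2464 − (0.0764)·2.387474 − (0.0466/3.0757)·2.167956 = -0.461650
denominator = 1 − 2.387474 = -1.387474
p = -0.461650 / -1.387474 = 0.3327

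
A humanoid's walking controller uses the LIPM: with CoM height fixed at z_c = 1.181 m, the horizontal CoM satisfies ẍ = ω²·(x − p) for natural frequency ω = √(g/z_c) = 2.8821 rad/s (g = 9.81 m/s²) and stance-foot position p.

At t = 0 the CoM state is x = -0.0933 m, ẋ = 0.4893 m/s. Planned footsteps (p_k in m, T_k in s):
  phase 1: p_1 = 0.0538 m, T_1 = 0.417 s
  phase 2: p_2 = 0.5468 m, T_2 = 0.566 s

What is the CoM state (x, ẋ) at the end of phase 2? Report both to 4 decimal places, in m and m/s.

x = -0.5778, ẋ = -2.9093

phase 1: p=0.0538, T=0.417, ωT=1.201836, cosh=1.813430, sinh=1.512788; start (x,ẋ)=(-0.093300, 0.489300) → end (x,ẋ)=(0.043874, 0.245954)
phase 2: p=0.5468, T=0.566, ωT=1.631269, cosh=2.653017, sinh=2.457336; start (x,ẋ)=(0.043874, 0.245954) → end (x,ẋ)=(-0.577767, -2.909349)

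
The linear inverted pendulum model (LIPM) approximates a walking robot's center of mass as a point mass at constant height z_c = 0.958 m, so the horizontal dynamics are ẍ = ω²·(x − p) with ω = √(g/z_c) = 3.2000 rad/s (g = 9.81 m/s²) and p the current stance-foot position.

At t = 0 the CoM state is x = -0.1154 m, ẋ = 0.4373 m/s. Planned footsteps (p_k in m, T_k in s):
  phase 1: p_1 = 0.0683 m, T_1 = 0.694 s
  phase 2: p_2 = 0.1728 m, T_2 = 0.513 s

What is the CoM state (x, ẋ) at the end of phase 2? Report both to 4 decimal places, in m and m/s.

phase 1: p=0.0683, T=0.694, ωT=2.220800, cosh=4.661611, sinh=4.553089; start (x,ẋ)=(-0.115400, 0.437300) → end (x,ẋ)=(-0.165830, -0.637965)
phase 2: p=0.1728, T=0.513, ωT=1.641600, cosh=2.678547, sinh=2.484877; start (x,ẋ)=(-0.165830, -0.637965) → end (x,ẋ)=(-1.229632, -4.401472)

x = -1.2296, ẋ = -4.4015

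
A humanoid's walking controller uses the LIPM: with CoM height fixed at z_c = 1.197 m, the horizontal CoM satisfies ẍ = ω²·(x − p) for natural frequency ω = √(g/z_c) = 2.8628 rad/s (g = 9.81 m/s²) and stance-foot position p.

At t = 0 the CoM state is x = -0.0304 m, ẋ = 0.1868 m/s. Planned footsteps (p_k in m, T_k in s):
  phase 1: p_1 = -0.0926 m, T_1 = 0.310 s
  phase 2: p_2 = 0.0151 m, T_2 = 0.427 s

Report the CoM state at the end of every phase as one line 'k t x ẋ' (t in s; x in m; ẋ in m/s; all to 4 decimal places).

phase 1: p=-0.0926, T=0.310, ωT=0.887468, cosh=1.420334, sinh=1.008637; start (x,ẋ)=(-0.030400, 0.186800) → end (x,ẋ)=(0.061559, 0.444923)
phase 2: p=0.0151, T=0.427, ωT=1.222416, cosh=1.844949, sinh=1.550431; start (x,ẋ)=(0.061559, 0.444923) → end (x,ẋ)=(0.341775, 1.027072)

1 0.3100 0.0616 0.4449
2 0.7370 0.3418 1.0271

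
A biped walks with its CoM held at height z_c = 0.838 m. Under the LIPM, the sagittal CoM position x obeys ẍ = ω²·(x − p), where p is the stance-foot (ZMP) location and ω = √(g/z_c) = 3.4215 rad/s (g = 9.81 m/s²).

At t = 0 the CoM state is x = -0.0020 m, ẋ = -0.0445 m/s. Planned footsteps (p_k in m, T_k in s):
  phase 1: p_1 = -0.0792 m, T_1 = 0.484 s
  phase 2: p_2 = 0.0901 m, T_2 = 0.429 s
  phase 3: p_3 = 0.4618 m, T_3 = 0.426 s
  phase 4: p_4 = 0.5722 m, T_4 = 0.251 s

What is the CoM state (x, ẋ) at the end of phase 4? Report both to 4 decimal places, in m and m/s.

phase 1: p=-0.0792, T=0.484, ωT=1.656006, cosh=2.714623, sinh=2.523724; start (x,ẋ)=(-0.002000, -0.044500) → end (x,ẋ)=(0.097545, 0.545815)
phase 2: p=0.0901, T=0.429, ωT=1.467823, cosh=2.285103, sinh=2.054676; start (x,ẋ)=(0.097545, 0.545815) → end (x,ẋ)=(0.434886, 1.299585)
phase 3: p=0.4618, T=0.426, ωT=1.457559, cosh=2.264133, sinh=2.031329; start (x,ẋ)=(0.434886, 1.299585) → end (x,ẋ)=(1.172421, 2.755376)
phase 4: p=0.5722, T=0.251, ωT=0.858796, cosh=1.391995, sinh=0.968323; start (x,ẋ)=(1.172421, 2.755376) → end (x,ẋ)=(2.187507, 5.824073)

x = 2.1875, ẋ = 5.8241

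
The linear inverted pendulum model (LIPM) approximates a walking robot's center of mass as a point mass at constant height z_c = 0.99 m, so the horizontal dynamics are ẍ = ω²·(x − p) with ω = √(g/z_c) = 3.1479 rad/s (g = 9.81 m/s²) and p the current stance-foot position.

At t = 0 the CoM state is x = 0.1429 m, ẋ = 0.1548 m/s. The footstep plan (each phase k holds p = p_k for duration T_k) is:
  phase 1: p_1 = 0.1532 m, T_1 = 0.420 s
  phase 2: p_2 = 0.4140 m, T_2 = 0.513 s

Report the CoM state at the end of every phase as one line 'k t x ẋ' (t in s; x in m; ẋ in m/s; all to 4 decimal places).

phase 1: p=0.1532, T=0.420, ωT=1.322118, cosh=2.008964, sinh=1.742394; start (x,ẋ)=(0.142900, 0.154800) → end (x,ẋ)=(0.218191, 0.254493)
phase 2: p=0.4140, T=0.513, ωT=1.614873, cosh=2.613082, sinh=2.414166; start (x,ẋ)=(0.218191, 0.254493) → end (x,ẋ)=(0.097509, -0.823049)

1 0.4200 0.2182 0.2545
2 0.9330 0.0975 -0.8230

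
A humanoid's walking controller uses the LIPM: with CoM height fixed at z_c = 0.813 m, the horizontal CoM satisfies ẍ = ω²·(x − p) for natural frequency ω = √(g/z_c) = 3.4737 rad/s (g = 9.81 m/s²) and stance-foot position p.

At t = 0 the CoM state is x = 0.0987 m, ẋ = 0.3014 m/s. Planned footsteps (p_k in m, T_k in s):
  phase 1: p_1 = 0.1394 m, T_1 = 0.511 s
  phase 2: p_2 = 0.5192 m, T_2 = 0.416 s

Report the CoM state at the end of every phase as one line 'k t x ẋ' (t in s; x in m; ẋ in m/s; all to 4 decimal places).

phase 1: p=0.1394, T=0.511, ωT=1.775061, cosh=3.035056, sinh=2.865583; start (x,ẋ)=(0.098700, 0.301400) → end (x,ẋ)=(0.264509, 0.509631)
phase 2: p=0.5192, T=0.416, ωT=1.445059, cosh=2.238918, sinh=2.003186; start (x,ẋ)=(0.264509, 0.509631) → end (x,ẋ)=(0.242858, -0.631236)

1 0.5110 0.2645 0.5096
2 0.9270 0.2429 -0.6312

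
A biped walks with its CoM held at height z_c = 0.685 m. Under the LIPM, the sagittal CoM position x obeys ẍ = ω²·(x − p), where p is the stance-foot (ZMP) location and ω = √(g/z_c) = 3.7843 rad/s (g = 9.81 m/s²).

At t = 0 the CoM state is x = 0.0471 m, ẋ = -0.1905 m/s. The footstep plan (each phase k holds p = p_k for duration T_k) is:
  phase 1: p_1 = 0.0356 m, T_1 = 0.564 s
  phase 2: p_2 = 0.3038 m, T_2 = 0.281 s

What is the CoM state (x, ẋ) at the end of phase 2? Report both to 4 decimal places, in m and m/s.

phase 1: p=0.0356, T=0.564, ωT=2.134345, cosh=4.284916, sinh=4.166594; start (x,ẋ)=(0.047100, -0.190500) → end (x,ẋ)=(-0.124868, -0.634949)
phase 2: p=0.3038, T=0.281, ωT=1.063388, cosh=1.620726, sinh=1.275442; start (x,ẋ)=(-0.124868, -0.634949) → end (x,ẋ)=(-0.604953, -3.098110)

x = -0.6050, ẋ = -3.0981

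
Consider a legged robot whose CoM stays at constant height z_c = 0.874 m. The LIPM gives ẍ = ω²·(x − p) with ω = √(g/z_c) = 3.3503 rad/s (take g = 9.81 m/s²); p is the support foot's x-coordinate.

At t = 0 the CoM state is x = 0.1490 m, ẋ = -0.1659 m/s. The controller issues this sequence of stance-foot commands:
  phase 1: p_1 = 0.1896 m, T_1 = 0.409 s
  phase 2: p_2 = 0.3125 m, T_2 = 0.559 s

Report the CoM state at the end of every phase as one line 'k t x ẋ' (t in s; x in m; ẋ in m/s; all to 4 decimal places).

phase 1: p=0.1896, T=0.409, ωT=1.370273, cosh=2.095231, sinh=1.841193; start (x,ẋ)=(0.149000, -0.165900) → end (x,ẋ)=(0.013362, -0.598042)
phase 2: p=0.3125, T=0.559, ωT=1.872818, cosh=3.330147, sinh=3.176457; start (x,ẋ)=(0.013362, -0.598042) → end (x,ẋ)=(-1.250685, -5.175025)

1 0.4090 0.0134 -0.5980
2 0.9680 -1.2507 -5.1750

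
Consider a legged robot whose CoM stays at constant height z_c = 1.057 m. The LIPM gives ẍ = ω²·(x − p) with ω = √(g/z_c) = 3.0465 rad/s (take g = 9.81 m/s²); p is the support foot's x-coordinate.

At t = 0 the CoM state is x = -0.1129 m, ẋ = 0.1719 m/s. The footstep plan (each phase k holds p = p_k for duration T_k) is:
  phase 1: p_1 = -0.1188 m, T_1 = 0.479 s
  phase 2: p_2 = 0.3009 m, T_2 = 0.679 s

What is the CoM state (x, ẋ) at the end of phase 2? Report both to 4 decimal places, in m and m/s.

x = -0.3259, ẋ = -1.7435

phase 1: p=-0.1188, T=0.479, ωT=1.459273, cosh=2.267619, sinh=2.035214; start (x,ẋ)=(-0.112900, 0.171900) → end (x,ẋ)=(0.009417, 0.426385)
phase 2: p=0.3009, T=0.679, ωT=2.068574, cosh=4.019946, sinh=3.893580; start (x,ẋ)=(0.009417, 0.426385) → end (x,ẋ)=(-0.325905, -1.743468)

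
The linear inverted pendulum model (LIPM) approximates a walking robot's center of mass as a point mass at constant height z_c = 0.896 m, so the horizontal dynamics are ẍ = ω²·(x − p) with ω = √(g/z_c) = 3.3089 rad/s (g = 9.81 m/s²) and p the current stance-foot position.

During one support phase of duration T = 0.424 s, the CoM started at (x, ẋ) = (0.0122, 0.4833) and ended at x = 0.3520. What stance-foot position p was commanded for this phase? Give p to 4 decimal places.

p = -0.0403

ωT = 3.3089·0.424 = 1.402974; cosh(ωT) = 2.156571, sinh(ωT) = 1.910706
x(T) = p + (x₀−p)·cosh(ωT) + (ẋ₀/ω)·sinh(ωT) ⇒ p·(1 − cosh) = x(T) − x₀·cosh − (ẋ₀/ω)·sinh
numerator   = 0.3520 − (0.0122)·2.156571 − (0.4833/3.3089)·1.910706 = 0.046611
denominator = 1 − 2.156571 = -1.156571
p = 0.046611 / -1.156571 = -0.0403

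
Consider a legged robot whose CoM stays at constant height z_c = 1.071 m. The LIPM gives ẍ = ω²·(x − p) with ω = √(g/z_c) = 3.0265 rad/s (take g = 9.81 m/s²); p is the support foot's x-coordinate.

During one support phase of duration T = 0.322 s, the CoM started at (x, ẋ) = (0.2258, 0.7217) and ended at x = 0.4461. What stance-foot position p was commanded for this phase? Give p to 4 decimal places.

p = 0.3244

ωT = 3.0265·0.322 = 0.974533; cosh(ωT) = 1.513649, sinh(ωT) = 1.136280
x(T) = p + (x₀−p)·cosh(ωT) + (ẋ₀/ω)·sinh(ωT) ⇒ p·(1 − cosh) = x(T) − x₀·cosh − (ẋ₀/ω)·sinh
numerator   = 0.4461 − (0.2258)·1.513649 − (0.7217/3.0265)·1.136280 = -0.166640
denominator = 1 − 1.513649 = -0.513649
p = -0.166640 / -0.513649 = 0.3244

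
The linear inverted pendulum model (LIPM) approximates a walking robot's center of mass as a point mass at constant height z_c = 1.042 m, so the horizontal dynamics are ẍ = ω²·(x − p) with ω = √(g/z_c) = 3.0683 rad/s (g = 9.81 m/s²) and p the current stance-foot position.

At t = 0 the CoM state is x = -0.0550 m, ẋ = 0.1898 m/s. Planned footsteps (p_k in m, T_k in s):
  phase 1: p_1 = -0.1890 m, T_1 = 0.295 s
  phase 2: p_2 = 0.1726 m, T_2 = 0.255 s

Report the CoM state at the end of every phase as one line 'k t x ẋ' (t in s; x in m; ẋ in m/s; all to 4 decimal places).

phase 1: p=-0.1890, T=0.295, ωT=0.905148, cosh=1.438390, sinh=1.033909; start (x,ẋ)=(-0.055000, 0.189800) → end (x,ẋ)=(0.067700, 0.698100)
phase 2: p=0.1726, T=0.255, ωT=0.782416, cosh=1.322025, sinh=0.864725; start (x,ẋ)=(0.067700, 0.698100) → end (x,ẋ)=(0.230662, 0.644582)

1 0.2950 0.0677 0.6981
2 0.5500 0.2307 0.6446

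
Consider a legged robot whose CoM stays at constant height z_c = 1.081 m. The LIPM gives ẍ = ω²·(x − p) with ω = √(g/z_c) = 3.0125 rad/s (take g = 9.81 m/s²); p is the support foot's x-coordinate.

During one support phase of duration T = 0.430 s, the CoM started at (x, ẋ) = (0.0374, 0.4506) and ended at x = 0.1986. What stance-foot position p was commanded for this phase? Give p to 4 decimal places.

ωT = 3.0125·0.430 = 1.295375; cosh(ωT) = 1.963080, sinh(ωT) = 1.689285
x(T) = p + (x₀−p)·cosh(ωT) + (ẋ₀/ω)·sinh(ωT) ⇒ p·(1 − cosh) = x(T) − x₀·cosh − (ẋ₀/ω)·sinh
numerator   = 0.1986 − (0.0374)·1.963080 − (0.4506/3.0125)·1.689285 = -0.127497
denominator = 1 − 1.963080 = -0.963080
p = -0.127497 / -0.963080 = 0.1324

p = 0.1324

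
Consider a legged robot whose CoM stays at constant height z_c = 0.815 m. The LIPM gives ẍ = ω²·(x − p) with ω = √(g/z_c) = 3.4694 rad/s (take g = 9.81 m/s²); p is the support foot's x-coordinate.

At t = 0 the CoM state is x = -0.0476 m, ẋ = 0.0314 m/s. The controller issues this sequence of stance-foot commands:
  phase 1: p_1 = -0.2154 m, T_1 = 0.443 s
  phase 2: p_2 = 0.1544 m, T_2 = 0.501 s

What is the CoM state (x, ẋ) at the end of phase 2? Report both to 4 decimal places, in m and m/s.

phase 1: p=-0.2154, T=0.443, ωT=1.536944, cosh=2.432698, sinh=2.217660; start (x,ẋ)=(-0.047600, 0.031400) → end (x,ẋ)=(0.212878, 1.367432)
phase 2: p=0.1544, T=0.501, ωT=1.738169, cosh=2.931383, sinh=2.755541; start (x,ẋ)=(0.212878, 1.367432) → end (x,ẋ)=(1.411891, 4.567517)

x = 1.4119, ẋ = 4.5675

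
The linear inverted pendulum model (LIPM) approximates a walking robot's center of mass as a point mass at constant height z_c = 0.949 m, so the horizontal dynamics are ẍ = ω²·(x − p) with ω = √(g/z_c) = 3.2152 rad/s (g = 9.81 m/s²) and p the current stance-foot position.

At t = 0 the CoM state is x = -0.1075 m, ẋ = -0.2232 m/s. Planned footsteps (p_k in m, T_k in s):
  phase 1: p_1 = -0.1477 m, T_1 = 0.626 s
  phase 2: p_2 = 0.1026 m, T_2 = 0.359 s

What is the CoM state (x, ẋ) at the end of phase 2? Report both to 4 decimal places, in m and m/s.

x = -0.6783, ẋ = -2.2717

phase 1: p=-0.1477, T=0.626, ωT=2.012715, cosh=3.808617, sinh=3.674992; start (x,ẋ)=(-0.107500, -0.223200) → end (x,ẋ)=(-0.249712, -0.375087)
phase 2: p=0.1026, T=0.359, ωT=1.154257, cosh=1.743479, sinh=1.428187; start (x,ẋ)=(-0.249712, -0.375087) → end (x,ẋ)=(-0.678262, -2.271742)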